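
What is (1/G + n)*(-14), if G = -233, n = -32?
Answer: 104398/233 ≈ 448.06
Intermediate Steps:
(1/G + n)*(-14) = (1/(-233) - 32)*(-14) = (-1/233 - 32)*(-14) = -7457/233*(-14) = 104398/233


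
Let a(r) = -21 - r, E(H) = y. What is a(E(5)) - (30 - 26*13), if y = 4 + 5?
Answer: 278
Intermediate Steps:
y = 9
E(H) = 9
a(E(5)) - (30 - 26*13) = (-21 - 1*9) - (30 - 26*13) = (-21 - 9) - (30 - 338) = -30 - 1*(-308) = -30 + 308 = 278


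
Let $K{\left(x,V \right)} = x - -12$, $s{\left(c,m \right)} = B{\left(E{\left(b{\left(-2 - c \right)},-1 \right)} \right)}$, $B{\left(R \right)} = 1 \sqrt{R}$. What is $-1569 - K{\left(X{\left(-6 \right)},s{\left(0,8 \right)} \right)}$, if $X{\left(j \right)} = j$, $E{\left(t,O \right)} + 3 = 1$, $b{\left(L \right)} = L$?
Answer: $-1575$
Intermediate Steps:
$E{\left(t,O \right)} = -2$ ($E{\left(t,O \right)} = -3 + 1 = -2$)
$B{\left(R \right)} = \sqrt{R}$
$s{\left(c,m \right)} = i \sqrt{2}$ ($s{\left(c,m \right)} = \sqrt{-2} = i \sqrt{2}$)
$K{\left(x,V \right)} = 12 + x$ ($K{\left(x,V \right)} = x + 12 = 12 + x$)
$-1569 - K{\left(X{\left(-6 \right)},s{\left(0,8 \right)} \right)} = -1569 - \left(12 - 6\right) = -1569 - 6 = -1575$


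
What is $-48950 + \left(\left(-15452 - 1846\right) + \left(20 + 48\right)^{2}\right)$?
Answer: $-61624$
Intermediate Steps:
$-48950 + \left(\left(-15452 - 1846\right) + \left(20 + 48\right)^{2}\right) = -48950 - \left(17298 - 68^{2}\right) = -48950 + \left(-17298 + 4624\right) = -48950 - 12674 = -61624$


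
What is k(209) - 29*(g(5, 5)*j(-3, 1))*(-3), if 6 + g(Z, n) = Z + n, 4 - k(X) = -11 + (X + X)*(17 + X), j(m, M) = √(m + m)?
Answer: -94453 + 348*I*√6 ≈ -94453.0 + 852.42*I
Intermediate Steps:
j(m, M) = √2*√m (j(m, M) = √(2*m) = √2*√m)
k(X) = 15 - 2*X*(17 + X) (k(X) = 4 - (-11 + (X + X)*(17 + X)) = 4 - (-11 + (2*X)*(17 + X)) = 4 - (-11 + 2*X*(17 + X)) = 4 + (11 - 2*X*(17 + X)) = 15 - 2*X*(17 + X))
g(Z, n) = -6 + Z + n (g(Z, n) = -6 + (Z + n) = -6 + Z + n)
k(209) - 29*(g(5, 5)*j(-3, 1))*(-3) = (15 - 34*209 - 2*209²) - 29*((-6 + 5 + 5)*(√2*√(-3)))*(-3) = (15 - 7106 - 2*43681) - 29*(4*(√2*(I*√3)))*(-3) = (15 - 7106 - 87362) - 29*(4*(I*√6))*(-3) = -94453 - 29*(4*I*√6)*(-3) = -94453 - 116*I*√6*(-3) = -94453 - (-348)*I*√6 = -94453 + 348*I*√6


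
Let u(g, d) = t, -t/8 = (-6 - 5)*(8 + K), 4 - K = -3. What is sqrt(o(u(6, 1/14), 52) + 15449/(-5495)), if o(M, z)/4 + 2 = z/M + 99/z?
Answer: I*sqrt(344598827430)/336765 ≈ 1.7431*I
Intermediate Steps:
K = 7 (K = 4 - 1*(-3) = 4 + 3 = 7)
t = 1320 (t = -8*(-6 - 5)*(8 + 7) = -(-88)*15 = -8*(-165) = 1320)
u(g, d) = 1320
o(M, z) = -8 + 396/z + 4*z/M (o(M, z) = -8 + 4*(z/M + 99/z) = -8 + 4*(99/z + z/M) = -8 + (396/z + 4*z/M) = -8 + 396/z + 4*z/M)
sqrt(o(u(6, 1/14), 52) + 15449/(-5495)) = sqrt((-8 + 396/52 + 4*52/1320) + 15449/(-5495)) = sqrt((-8 + 396*(1/52) + 4*52*(1/1320)) + 15449*(-1/5495)) = sqrt((-8 + 99/13 + 26/165) - 2207/785) = sqrt(-487/2145 - 2207/785) = sqrt(-1023262/336765) = I*sqrt(344598827430)/336765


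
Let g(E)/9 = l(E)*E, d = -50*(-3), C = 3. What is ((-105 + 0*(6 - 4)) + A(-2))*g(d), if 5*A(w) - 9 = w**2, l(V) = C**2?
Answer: -1244160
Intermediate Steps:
d = 150
l(V) = 9 (l(V) = 3**2 = 9)
A(w) = 9/5 + w**2/5
g(E) = 81*E (g(E) = 9*(9*E) = 81*E)
((-105 + 0*(6 - 4)) + A(-2))*g(d) = ((-105 + 0*(6 - 4)) + (9/5 + (1/5)*(-2)**2))*(81*150) = ((-105 + 0*2) + (9/5 + (1/5)*4))*12150 = ((-105 + 0) + (9/5 + 4/5))*12150 = (-105 + 13/5)*12150 = -512/5*12150 = -1244160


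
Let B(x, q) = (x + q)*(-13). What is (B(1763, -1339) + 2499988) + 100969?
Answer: 2595445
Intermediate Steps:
B(x, q) = -13*q - 13*x (B(x, q) = (q + x)*(-13) = -13*q - 13*x)
(B(1763, -1339) + 2499988) + 100969 = ((-13*(-1339) - 13*1763) + 2499988) + 100969 = ((17407 - 22919) + 2499988) + 100969 = (-5512 + 2499988) + 100969 = 2494476 + 100969 = 2595445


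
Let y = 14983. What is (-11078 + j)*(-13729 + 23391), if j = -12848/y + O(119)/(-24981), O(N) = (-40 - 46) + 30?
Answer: -40065495739858508/374290323 ≈ -1.0704e+8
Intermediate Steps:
O(N) = -56 (O(N) = -86 + 30 = -56)
j = -320116840/374290323 (j = -12848/14983 - 56/(-24981) = -12848*1/14983 - 56*(-1/24981) = -12848/14983 + 56/24981 = -320116840/374290323 ≈ -0.85526)
(-11078 + j)*(-13729 + 23391) = (-11078 - 320116840/374290323)*(-13729 + 23391) = -4146708315034/374290323*9662 = -40065495739858508/374290323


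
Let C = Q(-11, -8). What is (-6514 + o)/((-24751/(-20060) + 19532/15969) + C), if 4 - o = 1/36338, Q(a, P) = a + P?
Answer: 37889656223615670/96284144897549 ≈ 393.52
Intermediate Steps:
Q(a, P) = P + a
C = -19 (C = -8 - 11 = -19)
o = 145351/36338 (o = 4 - 1/36338 = 145351/36338 ≈ 4.0000)
(-6514 + o)/((-24751/(-20060) + 19532/15969) + C) = (-6514 + 145351/36338)/((-24751/(-20060) + 19532/15969) - 19) = -236560381/(36338*((-24751*(-1/20060) + 19532*(1/15969)) - 19)) = -236560381/(36338*((24751/20060 + 19532/15969) - 19)) = -236560381/(36338*(787060639/320338140 - 19)) = -236560381/(36338*(-5299364021/320338140)) = -236560381/36338*(-320338140/5299364021) = 37889656223615670/96284144897549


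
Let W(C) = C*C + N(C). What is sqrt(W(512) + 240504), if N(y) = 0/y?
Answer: 2*sqrt(125662) ≈ 708.98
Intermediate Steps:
N(y) = 0
W(C) = C**2 (W(C) = C*C + 0 = C**2 + 0 = C**2)
sqrt(W(512) + 240504) = sqrt(512**2 + 240504) = sqrt(262144 + 240504) = sqrt(502648) = 2*sqrt(125662)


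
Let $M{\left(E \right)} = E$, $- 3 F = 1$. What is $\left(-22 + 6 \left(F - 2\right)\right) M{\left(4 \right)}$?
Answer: $-144$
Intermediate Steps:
$F = - \frac{1}{3}$ ($F = \left(- \frac{1}{3}\right) 1 = - \frac{1}{3} \approx -0.33333$)
$\left(-22 + 6 \left(F - 2\right)\right) M{\left(4 \right)} = \left(-22 + 6 \left(- \frac{1}{3} - 2\right)\right) 4 = \left(-22 + 6 \left(- \frac{7}{3}\right)\right) 4 = \left(-22 - 14\right) 4 = \left(-36\right) 4 = -144$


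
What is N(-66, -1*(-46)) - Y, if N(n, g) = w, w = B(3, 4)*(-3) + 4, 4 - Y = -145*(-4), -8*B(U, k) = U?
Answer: 4649/8 ≈ 581.13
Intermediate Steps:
B(U, k) = -U/8
Y = -576 (Y = 4 - (-145)*(-4) = 4 - 1*580 = 4 - 580 = -576)
w = 41/8 (w = -⅛*3*(-3) + 4 = -3/8*(-3) + 4 = 9/8 + 4 = 41/8 ≈ 5.1250)
N(n, g) = 41/8
N(-66, -1*(-46)) - Y = 41/8 - 1*(-576) = 41/8 + 576 = 4649/8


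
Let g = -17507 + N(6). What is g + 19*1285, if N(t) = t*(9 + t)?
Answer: 6998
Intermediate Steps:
g = -17417 (g = -17507 + 6*(9 + 6) = -17507 + 6*15 = -17507 + 90 = -17417)
g + 19*1285 = -17417 + 19*1285 = -17417 + 24415 = 6998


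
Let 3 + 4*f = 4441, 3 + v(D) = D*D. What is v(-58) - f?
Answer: 4503/2 ≈ 2251.5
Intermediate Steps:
v(D) = -3 + D² (v(D) = -3 + D*D = -3 + D²)
f = 2219/2 (f = -¾ + (¼)*4441 = -¾ + 4441/4 = 2219/2 ≈ 1109.5)
v(-58) - f = (-3 + (-58)²) - 1*2219/2 = (-3 + 3364) - 2219/2 = 3361 - 2219/2 = 4503/2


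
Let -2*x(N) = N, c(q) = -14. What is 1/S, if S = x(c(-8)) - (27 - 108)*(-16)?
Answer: -1/1289 ≈ -0.00077580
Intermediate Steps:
x(N) = -N/2
S = -1289 (S = -½*(-14) - (27 - 108)*(-16) = 7 - (-81)*(-16) = 7 - 1*1296 = 7 - 1296 = -1289)
1/S = 1/(-1289) = -1/1289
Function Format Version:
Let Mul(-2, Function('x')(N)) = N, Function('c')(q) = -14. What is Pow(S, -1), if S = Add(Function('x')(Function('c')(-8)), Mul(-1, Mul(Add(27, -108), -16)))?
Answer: Rational(-1, 1289) ≈ -0.00077580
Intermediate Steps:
Function('x')(N) = Mul(Rational(-1, 2), N)
S = -1289 (S = Add(Mul(Rational(-1, 2), -14), Mul(-1, Mul(Add(27, -108), -16))) = Add(7, Mul(-1, Mul(-81, -16))) = Add(7, Mul(-1, 1296)) = Add(7, -1296) = -1289)
Pow(S, -1) = Pow(-1289, -1) = Rational(-1, 1289)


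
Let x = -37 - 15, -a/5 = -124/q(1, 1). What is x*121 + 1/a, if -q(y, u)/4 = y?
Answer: -975261/155 ≈ -6292.0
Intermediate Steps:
q(y, u) = -4*y
a = -155 (a = -(-620)/((-4*1)) = -(-620)/(-4) = -(-620)*(-1)/4 = -5*31 = -155)
x = -52
x*121 + 1/a = -52*121 + 1/(-155) = -6292 - 1/155 = -975261/155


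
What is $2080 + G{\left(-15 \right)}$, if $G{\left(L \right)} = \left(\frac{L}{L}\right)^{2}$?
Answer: $2081$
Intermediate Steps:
$G{\left(L \right)} = 1$ ($G{\left(L \right)} = 1^{2} = 1$)
$2080 + G{\left(-15 \right)} = 2080 + 1 = 2081$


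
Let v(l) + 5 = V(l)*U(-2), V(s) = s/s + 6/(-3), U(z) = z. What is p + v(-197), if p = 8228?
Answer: 8225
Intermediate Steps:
V(s) = -1 (V(s) = 1 + 6*(-⅓) = 1 - 2 = -1)
v(l) = -3 (v(l) = -5 - 1*(-2) = -5 + 2 = -3)
p + v(-197) = 8228 - 3 = 8225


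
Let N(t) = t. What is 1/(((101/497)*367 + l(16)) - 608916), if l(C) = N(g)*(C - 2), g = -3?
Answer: -497/302615059 ≈ -1.6424e-6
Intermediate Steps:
l(C) = 6 - 3*C (l(C) = -3*(C - 2) = -3*(-2 + C) = 6 - 3*C)
1/(((101/497)*367 + l(16)) - 608916) = 1/(((101/497)*367 + (6 - 3*16)) - 608916) = 1/(((101*(1/497))*367 + (6 - 48)) - 608916) = 1/(((101/497)*367 - 42) - 608916) = 1/((37067/497 - 42) - 608916) = 1/(16193/497 - 608916) = 1/(-302615059/497) = -497/302615059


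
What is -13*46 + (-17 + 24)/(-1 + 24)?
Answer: -13747/23 ≈ -597.70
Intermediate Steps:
-13*46 + (-17 + 24)/(-1 + 24) = -598 + 7/23 = -13747/23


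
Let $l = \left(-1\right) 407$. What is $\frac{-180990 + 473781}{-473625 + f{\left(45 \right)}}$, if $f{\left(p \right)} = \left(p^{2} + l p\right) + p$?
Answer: $- \frac{97597}{163290} \approx -0.59769$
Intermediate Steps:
$l = -407$
$f{\left(p \right)} = p^{2} - 406 p$ ($f{\left(p \right)} = \left(p^{2} - 407 p\right) + p = p^{2} - 406 p$)
$\frac{-180990 + 473781}{-473625 + f{\left(45 \right)}} = \frac{-180990 + 473781}{-473625 + 45 \left(-406 + 45\right)} = \frac{292791}{-473625 + 45 \left(-361\right)} = \frac{292791}{-473625 - 16245} = \frac{292791}{-489870} = 292791 \left(- \frac{1}{489870}\right) = - \frac{97597}{163290}$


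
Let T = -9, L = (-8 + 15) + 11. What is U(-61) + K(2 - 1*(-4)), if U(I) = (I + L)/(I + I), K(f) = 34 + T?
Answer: 3093/122 ≈ 25.352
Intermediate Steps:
L = 18 (L = 7 + 11 = 18)
K(f) = 25 (K(f) = 34 - 9 = 25)
U(I) = (18 + I)/(2*I) (U(I) = (I + 18)/(I + I) = (18 + I)/((2*I)) = (18 + I)*(1/(2*I)) = (18 + I)/(2*I))
U(-61) + K(2 - 1*(-4)) = (1/2)*(18 - 61)/(-61) + 25 = (1/2)*(-1/61)*(-43) + 25 = 43/122 + 25 = 3093/122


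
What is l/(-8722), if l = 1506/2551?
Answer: -753/11124911 ≈ -6.7686e-5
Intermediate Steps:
l = 1506/2551 (l = 1506*(1/2551) = 1506/2551 ≈ 0.59036)
l/(-8722) = (1506/2551)/(-8722) = (1506/2551)*(-1/8722) = -753/11124911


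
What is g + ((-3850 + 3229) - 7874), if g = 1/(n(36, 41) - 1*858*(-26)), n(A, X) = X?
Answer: -189854754/22349 ≈ -8495.0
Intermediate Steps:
g = 1/22349 (g = 1/(41 - 1*858*(-26)) = 1/(41 - 858*(-26)) = 1/(41 + 22308) = 1/22349 ≈ 4.4745e-5)
g + ((-3850 + 3229) - 7874) = 1/22349 + ((-3850 + 3229) - 7874) = 1/22349 + (-621 - 7874) = 1/22349 - 8495 = -189854754/22349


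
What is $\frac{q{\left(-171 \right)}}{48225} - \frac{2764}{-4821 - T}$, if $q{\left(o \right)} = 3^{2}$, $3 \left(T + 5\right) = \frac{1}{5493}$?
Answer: $\frac{146484296259}{255151610975} \approx 0.57411$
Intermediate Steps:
$T = - \frac{82394}{16479}$ ($T = -5 + \frac{1}{3 \cdot 5493} = -5 + \frac{1}{3} \cdot \frac{1}{5493} = -5 + \frac{1}{16479} = - \frac{82394}{16479} \approx -4.9999$)
$q{\left(o \right)} = 9$
$\frac{q{\left(-171 \right)}}{48225} - \frac{2764}{-4821 - T} = \frac{9}{48225} - \frac{2764}{-4821 - - \frac{82394}{16479}} = 9 \cdot \frac{1}{48225} - \frac{2764}{-4821 + \frac{82394}{16479}} = \frac{3}{16075} - \frac{2764}{- \frac{79362865}{16479}} = \frac{3}{16075} - - \frac{45547956}{79362865} = \frac{3}{16075} + \frac{45547956}{79362865} = \frac{146484296259}{255151610975}$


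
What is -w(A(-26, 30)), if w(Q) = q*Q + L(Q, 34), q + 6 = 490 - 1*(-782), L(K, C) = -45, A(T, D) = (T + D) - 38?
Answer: 43089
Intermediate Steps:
A(T, D) = -38 + D + T (A(T, D) = (D + T) - 38 = -38 + D + T)
q = 1266 (q = -6 + (490 - 1*(-782)) = -6 + (490 + 782) = -6 + 1272 = 1266)
w(Q) = -45 + 1266*Q (w(Q) = 1266*Q - 45 = -45 + 1266*Q)
-w(A(-26, 30)) = -(-45 + 1266*(-38 + 30 - 26)) = -(-45 + 1266*(-34)) = -(-45 - 43044) = -1*(-43089) = 43089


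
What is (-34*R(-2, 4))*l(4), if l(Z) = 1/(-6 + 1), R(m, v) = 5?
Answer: 34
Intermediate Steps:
l(Z) = -1/5 (l(Z) = 1/(-5) = -1/5)
(-34*R(-2, 4))*l(4) = -34*5*(-1/5) = -170*(-1/5) = 34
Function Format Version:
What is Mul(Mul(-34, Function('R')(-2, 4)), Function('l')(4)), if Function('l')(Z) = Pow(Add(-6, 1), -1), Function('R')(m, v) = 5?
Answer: 34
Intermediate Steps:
Function('l')(Z) = Rational(-1, 5) (Function('l')(Z) = Pow(-5, -1) = Rational(-1, 5))
Mul(Mul(-34, Function('R')(-2, 4)), Function('l')(4)) = Mul(Mul(-34, 5), Rational(-1, 5)) = Mul(-170, Rational(-1, 5)) = 34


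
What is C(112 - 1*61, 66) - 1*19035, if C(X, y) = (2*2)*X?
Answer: -18831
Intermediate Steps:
C(X, y) = 4*X
C(112 - 1*61, 66) - 1*19035 = 4*(112 - 1*61) - 1*19035 = 4*(112 - 61) - 19035 = 4*51 - 19035 = 204 - 19035 = -18831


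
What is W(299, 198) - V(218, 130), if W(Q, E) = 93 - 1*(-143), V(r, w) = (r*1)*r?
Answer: -47288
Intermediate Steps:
V(r, w) = r² (V(r, w) = r*r = r²)
W(Q, E) = 236 (W(Q, E) = 93 + 143 = 236)
W(299, 198) - V(218, 130) = 236 - 1*218² = 236 - 1*47524 = 236 - 47524 = -47288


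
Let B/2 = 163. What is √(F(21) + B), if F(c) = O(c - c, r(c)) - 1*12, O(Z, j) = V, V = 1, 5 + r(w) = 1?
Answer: 3*√35 ≈ 17.748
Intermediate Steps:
B = 326 (B = 2*163 = 326)
r(w) = -4 (r(w) = -5 + 1 = -4)
O(Z, j) = 1
F(c) = -11 (F(c) = 1 - 1*12 = 1 - 12 = -11)
√(F(21) + B) = √(-11 + 326) = √315 = 3*√35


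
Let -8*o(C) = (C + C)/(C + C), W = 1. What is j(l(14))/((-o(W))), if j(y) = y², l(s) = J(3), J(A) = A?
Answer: 72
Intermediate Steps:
l(s) = 3
o(C) = -⅛ (o(C) = -(C + C)/(8*(C + C)) = -2*C/(8*(2*C)) = -2*C*1/(2*C)/8 = -⅛*1 = -⅛)
j(l(14))/((-o(W))) = 3²/((-1*(-⅛))) = 9/(⅛) = 9*8 = 72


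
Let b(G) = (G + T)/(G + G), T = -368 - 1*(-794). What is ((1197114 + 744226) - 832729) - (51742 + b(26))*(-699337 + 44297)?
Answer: 440698467303/13 ≈ 3.3900e+10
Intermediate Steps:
T = 426 (T = -368 + 794 = 426)
b(G) = (426 + G)/(2*G) (b(G) = (G + 426)/(G + G) = (426 + G)/((2*G)) = (426 + G)*(1/(2*G)) = (426 + G)/(2*G))
((1197114 + 744226) - 832729) - (51742 + b(26))*(-699337 + 44297) = ((1197114 + 744226) - 832729) - (51742 + (½)*(426 + 26)/26)*(-699337 + 44297) = (1941340 - 832729) - (51742 + (½)*(1/26)*452)*(-655040) = 1108611 - (51742 + 113/13)*(-655040) = 1108611 - 672759*(-655040)/13 = 1108611 - 1*(-440684055360/13) = 1108611 + 440684055360/13 = 440698467303/13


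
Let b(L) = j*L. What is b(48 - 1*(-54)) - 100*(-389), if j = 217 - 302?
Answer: 30230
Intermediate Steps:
j = -85
b(L) = -85*L
b(48 - 1*(-54)) - 100*(-389) = -85*(48 - 1*(-54)) - 100*(-389) = -85*(48 + 54) + 38900 = -85*102 + 38900 = -8670 + 38900 = 30230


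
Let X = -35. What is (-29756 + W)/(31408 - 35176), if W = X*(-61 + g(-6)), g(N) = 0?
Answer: 9207/1256 ≈ 7.3304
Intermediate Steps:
W = 2135 (W = -35*(-61 + 0) = -35*(-61) = 2135)
(-29756 + W)/(31408 - 35176) = (-29756 + 2135)/(31408 - 35176) = -27621/(-3768) = -27621*(-1/3768) = 9207/1256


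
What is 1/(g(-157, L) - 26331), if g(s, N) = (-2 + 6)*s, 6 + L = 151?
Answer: -1/26959 ≈ -3.7093e-5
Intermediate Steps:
L = 145 (L = -6 + 151 = 145)
g(s, N) = 4*s
1/(g(-157, L) - 26331) = 1/(4*(-157) - 26331) = 1/(-628 - 26331) = 1/(-26959) = -1/26959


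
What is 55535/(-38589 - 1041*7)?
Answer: -55535/45876 ≈ -1.2105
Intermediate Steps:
55535/(-38589 - 1041*7) = 55535/(-38589 - 1*7287) = 55535/(-38589 - 7287) = 55535/(-45876) = 55535*(-1/45876) = -55535/45876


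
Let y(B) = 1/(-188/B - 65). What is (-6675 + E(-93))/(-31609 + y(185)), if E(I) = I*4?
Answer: 86065011/386040902 ≈ 0.22294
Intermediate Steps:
E(I) = 4*I
y(B) = 1/(-65 - 188/B)
(-6675 + E(-93))/(-31609 + y(185)) = (-6675 + 4*(-93))/(-31609 - 1*185/(188 + 65*185)) = (-6675 - 372)/(-31609 - 1*185/(188 + 12025)) = -7047/(-31609 - 1*185/12213) = -7047/(-31609 - 1*185*1/12213) = -7047/(-31609 - 185/12213) = -7047/(-386040902/12213) = -7047*(-12213/386040902) = 86065011/386040902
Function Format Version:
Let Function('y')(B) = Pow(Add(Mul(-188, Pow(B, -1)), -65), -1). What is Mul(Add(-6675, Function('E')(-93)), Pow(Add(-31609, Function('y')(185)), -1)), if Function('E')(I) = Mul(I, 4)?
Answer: Rational(86065011, 386040902) ≈ 0.22294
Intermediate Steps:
Function('E')(I) = Mul(4, I)
Function('y')(B) = Pow(Add(-65, Mul(-188, Pow(B, -1))), -1)
Mul(Add(-6675, Function('E')(-93)), Pow(Add(-31609, Function('y')(185)), -1)) = Mul(Add(-6675, Mul(4, -93)), Pow(Add(-31609, Mul(-1, 185, Pow(Add(188, Mul(65, 185)), -1))), -1)) = Mul(Add(-6675, -372), Pow(Add(-31609, Mul(-1, 185, Pow(Add(188, 12025), -1))), -1)) = Mul(-7047, Pow(Add(-31609, Mul(-1, 185, Pow(12213, -1))), -1)) = Mul(-7047, Pow(Add(-31609, Mul(-1, 185, Rational(1, 12213))), -1)) = Mul(-7047, Pow(Add(-31609, Rational(-185, 12213)), -1)) = Mul(-7047, Pow(Rational(-386040902, 12213), -1)) = Mul(-7047, Rational(-12213, 386040902)) = Rational(86065011, 386040902)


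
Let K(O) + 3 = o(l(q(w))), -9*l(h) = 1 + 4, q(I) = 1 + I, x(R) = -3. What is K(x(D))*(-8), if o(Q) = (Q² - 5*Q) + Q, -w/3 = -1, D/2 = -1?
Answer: 304/81 ≈ 3.7531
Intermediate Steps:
D = -2 (D = 2*(-1) = -2)
w = 3 (w = -3*(-1) = 3)
l(h) = -5/9 (l(h) = -(1 + 4)/9 = -⅑*5 = -5/9)
o(Q) = Q² - 4*Q
K(O) = -38/81 (K(O) = -3 - 5*(-4 - 5/9)/9 = -3 - 5/9*(-41/9) = -3 + 205/81 = -38/81)
K(x(D))*(-8) = -38/81*(-8) = 304/81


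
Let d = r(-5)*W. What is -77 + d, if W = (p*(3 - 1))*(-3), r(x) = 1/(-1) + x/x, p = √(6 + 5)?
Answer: -77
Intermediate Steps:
p = √11 ≈ 3.3166
r(x) = 0 (r(x) = 1*(-1) + 1 = -1 + 1 = 0)
W = -6*√11 (W = (√11*(3 - 1))*(-3) = (√11*2)*(-3) = (2*√11)*(-3) = -6*√11 ≈ -19.900)
d = 0 (d = 0*(-6*√11) = 0)
-77 + d = -77 + 0 = -77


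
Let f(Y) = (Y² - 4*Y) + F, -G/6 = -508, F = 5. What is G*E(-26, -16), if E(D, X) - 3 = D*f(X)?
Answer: -25746456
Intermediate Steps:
G = 3048 (G = -6*(-508) = 3048)
f(Y) = 5 + Y² - 4*Y (f(Y) = (Y² - 4*Y) + 5 = 5 + Y² - 4*Y)
E(D, X) = 3 + D*(5 + X² - 4*X)
G*E(-26, -16) = 3048*(3 - 26*(5 + (-16)² - 4*(-16))) = 3048*(3 - 26*(5 + 256 + 64)) = 3048*(3 - 26*325) = 3048*(3 - 8450) = 3048*(-8447) = -25746456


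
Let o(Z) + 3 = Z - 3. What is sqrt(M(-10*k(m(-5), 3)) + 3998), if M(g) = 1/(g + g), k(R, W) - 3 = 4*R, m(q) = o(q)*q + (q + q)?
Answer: sqrt(13388901285)/1830 ≈ 63.230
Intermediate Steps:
o(Z) = -6 + Z (o(Z) = -3 + (Z - 3) = -3 + (-3 + Z) = -6 + Z)
m(q) = 2*q + q*(-6 + q) (m(q) = (-6 + q)*q + (q + q) = q*(-6 + q) + 2*q = 2*q + q*(-6 + q))
k(R, W) = 3 + 4*R
M(g) = 1/(2*g)
sqrt(M(-10*k(m(-5), 3)) + 3998) = sqrt(1/(2*((-10*(3 + 4*(-5*(-4 - 5)))))) + 3998) = sqrt(1/(2*((-10*(3 + 4*(-5*(-9)))))) + 3998) = sqrt(1/(2*((-10*(3 + 4*45)))) + 3998) = sqrt(1/(2*((-10*(3 + 180)))) + 3998) = sqrt(1/(2*((-10*183))) + 3998) = sqrt((1/2)/(-1830) + 3998) = sqrt((1/2)*(-1/1830) + 3998) = sqrt(-1/3660 + 3998) = sqrt(14632679/3660) = sqrt(13388901285)/1830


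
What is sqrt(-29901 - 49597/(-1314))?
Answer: I*sqrt(5729086282)/438 ≈ 172.81*I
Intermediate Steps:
sqrt(-29901 - 49597/(-1314)) = sqrt(-29901 - 49597*(-1/1314)) = sqrt(-29901 + 49597/1314) = sqrt(-39240317/1314) = I*sqrt(5729086282)/438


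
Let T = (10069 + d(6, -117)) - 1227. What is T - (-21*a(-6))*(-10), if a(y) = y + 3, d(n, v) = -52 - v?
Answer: 9537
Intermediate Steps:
a(y) = 3 + y
T = 8907 (T = (10069 + (-52 - 1*(-117))) - 1227 = (10069 + (-52 + 117)) - 1227 = (10069 + 65) - 1227 = 10134 - 1227 = 8907)
T - (-21*a(-6))*(-10) = 8907 - (-21*(3 - 6))*(-10) = 8907 - (-21*(-3))*(-10) = 8907 - 63*(-10) = 8907 - 1*(-630) = 8907 + 630 = 9537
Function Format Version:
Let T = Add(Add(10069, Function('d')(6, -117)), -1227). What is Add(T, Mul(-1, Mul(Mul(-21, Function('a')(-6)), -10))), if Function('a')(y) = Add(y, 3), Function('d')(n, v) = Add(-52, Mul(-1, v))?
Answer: 9537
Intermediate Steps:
Function('a')(y) = Add(3, y)
T = 8907 (T = Add(Add(10069, Add(-52, Mul(-1, -117))), -1227) = Add(Add(10069, Add(-52, 117)), -1227) = Add(Add(10069, 65), -1227) = Add(10134, -1227) = 8907)
Add(T, Mul(-1, Mul(Mul(-21, Function('a')(-6)), -10))) = Add(8907, Mul(-1, Mul(Mul(-21, Add(3, -6)), -10))) = Add(8907, Mul(-1, Mul(Mul(-21, -3), -10))) = Add(8907, Mul(-1, Mul(63, -10))) = Add(8907, Mul(-1, -630)) = Add(8907, 630) = 9537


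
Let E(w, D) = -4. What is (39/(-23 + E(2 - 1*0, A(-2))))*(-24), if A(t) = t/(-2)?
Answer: 104/3 ≈ 34.667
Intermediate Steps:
A(t) = -t/2 (A(t) = t*(-½) = -t/2)
(39/(-23 + E(2 - 1*0, A(-2))))*(-24) = (39/(-23 - 4))*(-24) = (39/(-27))*(-24) = -1/27*39*(-24) = -13/9*(-24) = 104/3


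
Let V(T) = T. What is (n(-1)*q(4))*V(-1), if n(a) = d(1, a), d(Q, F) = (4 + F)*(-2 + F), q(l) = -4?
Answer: -36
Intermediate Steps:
d(Q, F) = (-2 + F)*(4 + F)
n(a) = -8 + a**2 + 2*a
(n(-1)*q(4))*V(-1) = ((-8 + (-1)**2 + 2*(-1))*(-4))*(-1) = ((-8 + 1 - 2)*(-4))*(-1) = -9*(-4)*(-1) = 36*(-1) = -36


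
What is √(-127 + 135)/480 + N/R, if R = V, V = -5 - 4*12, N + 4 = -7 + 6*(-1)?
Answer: 17/53 + √2/240 ≈ 0.32665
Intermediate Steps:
N = -17 (N = -4 + (-7 + 6*(-1)) = -4 + (-7 - 6) = -4 - 13 = -17)
V = -53 (V = -5 - 48 = -53)
R = -53
√(-127 + 135)/480 + N/R = √(-127 + 135)/480 - 17/(-53) = √8*(1/480) - 17*(-1/53) = (2*√2)*(1/480) + 17/53 = √2/240 + 17/53 = 17/53 + √2/240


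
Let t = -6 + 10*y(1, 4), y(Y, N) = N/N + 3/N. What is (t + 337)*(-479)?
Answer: -333863/2 ≈ -1.6693e+5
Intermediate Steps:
y(Y, N) = 1 + 3/N
t = 23/2 (t = -6 + 10*((3 + 4)/4) = -6 + 10*((1/4)*7) = -6 + 10*(7/4) = -6 + 35/2 = 23/2 ≈ 11.500)
(t + 337)*(-479) = (23/2 + 337)*(-479) = (697/2)*(-479) = -333863/2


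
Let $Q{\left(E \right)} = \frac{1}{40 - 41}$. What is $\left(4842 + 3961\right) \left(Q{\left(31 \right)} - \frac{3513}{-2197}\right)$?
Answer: $\frac{11584748}{2197} \approx 5273.0$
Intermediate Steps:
$Q{\left(E \right)} = -1$ ($Q{\left(E \right)} = \frac{1}{-1} = -1$)
$\left(4842 + 3961\right) \left(Q{\left(31 \right)} - \frac{3513}{-2197}\right) = \left(4842 + 3961\right) \left(-1 - \frac{3513}{-2197}\right) = 8803 \left(-1 - - \frac{3513}{2197}\right) = 8803 \left(-1 + \frac{3513}{2197}\right) = 8803 \cdot \frac{1316}{2197} = \frac{11584748}{2197}$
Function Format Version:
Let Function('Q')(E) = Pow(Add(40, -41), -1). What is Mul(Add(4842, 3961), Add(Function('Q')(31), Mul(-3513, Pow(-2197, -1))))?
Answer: Rational(11584748, 2197) ≈ 5273.0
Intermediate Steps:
Function('Q')(E) = -1 (Function('Q')(E) = Pow(-1, -1) = -1)
Mul(Add(4842, 3961), Add(Function('Q')(31), Mul(-3513, Pow(-2197, -1)))) = Mul(Add(4842, 3961), Add(-1, Mul(-3513, Pow(-2197, -1)))) = Mul(8803, Add(-1, Mul(-3513, Rational(-1, 2197)))) = Mul(8803, Add(-1, Rational(3513, 2197))) = Mul(8803, Rational(1316, 2197)) = Rational(11584748, 2197)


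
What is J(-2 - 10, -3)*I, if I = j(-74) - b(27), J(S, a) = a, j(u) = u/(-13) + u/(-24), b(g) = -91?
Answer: -15565/52 ≈ -299.33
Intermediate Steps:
j(u) = -37*u/312 (j(u) = u*(-1/13) + u*(-1/24) = -u/13 - u/24 = -37*u/312)
I = 15565/156 (I = -37/312*(-74) - 1*(-91) = 1369/156 + 91 = 15565/156 ≈ 99.776)
J(-2 - 10, -3)*I = -3*15565/156 = -15565/52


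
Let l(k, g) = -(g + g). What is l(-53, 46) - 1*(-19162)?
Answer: 19070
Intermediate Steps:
l(k, g) = -2*g
l(-53, 46) - 1*(-19162) = -2*46 - 1*(-19162) = -92 + 19162 = 19070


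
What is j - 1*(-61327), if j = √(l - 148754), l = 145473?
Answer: 61327 + I*√3281 ≈ 61327.0 + 57.28*I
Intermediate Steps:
j = I*√3281 (j = √(145473 - 148754) = √(-3281) = I*√3281 ≈ 57.28*I)
j - 1*(-61327) = I*√3281 - 1*(-61327) = I*√3281 + 61327 = 61327 + I*√3281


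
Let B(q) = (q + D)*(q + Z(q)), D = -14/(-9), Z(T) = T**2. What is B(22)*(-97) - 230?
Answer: -10407454/9 ≈ -1.1564e+6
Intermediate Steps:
D = 14/9 (D = -14*(-1/9) = 14/9 ≈ 1.5556)
B(q) = (14/9 + q)*(q + q**2) (B(q) = (q + 14/9)*(q + q**2) = (14/9 + q)*(q + q**2))
B(22)*(-97) - 230 = ((1/9)*22*(14 + 9*22**2 + 23*22))*(-97) - 230 = ((1/9)*22*(14 + 9*484 + 506))*(-97) - 230 = ((1/9)*22*(14 + 4356 + 506))*(-97) - 230 = ((1/9)*22*4876)*(-97) - 230 = (107272/9)*(-97) - 230 = -10405384/9 - 230 = -10407454/9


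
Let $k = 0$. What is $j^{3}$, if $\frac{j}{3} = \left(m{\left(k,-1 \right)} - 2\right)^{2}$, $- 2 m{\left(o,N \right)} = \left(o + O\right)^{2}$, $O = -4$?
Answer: $27000000$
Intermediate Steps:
$m{\left(o,N \right)} = - \frac{\left(-4 + o\right)^{2}}{2}$ ($m{\left(o,N \right)} = - \frac{\left(o - 4\right)^{2}}{2} = - \frac{\left(-4 + o\right)^{2}}{2}$)
$j = 300$ ($j = 3 \left(- \frac{\left(-4 + 0\right)^{2}}{2} - 2\right)^{2} = 3 \left(- \frac{\left(-4\right)^{2}}{2} - 2\right)^{2} = 3 \left(\left(- \frac{1}{2}\right) 16 - 2\right)^{2} = 3 \left(-8 - 2\right)^{2} = 3 \left(-10\right)^{2} = 3 \cdot 100 = 300$)
$j^{3} = 300^{3} = 27000000$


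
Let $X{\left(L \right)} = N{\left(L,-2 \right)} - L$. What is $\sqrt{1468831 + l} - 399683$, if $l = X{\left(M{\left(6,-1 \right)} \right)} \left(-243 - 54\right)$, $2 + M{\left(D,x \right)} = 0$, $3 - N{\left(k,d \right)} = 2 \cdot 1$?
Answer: $-399683 + 2 \sqrt{366985} \approx -3.9847 \cdot 10^{5}$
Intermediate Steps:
$N{\left(k,d \right)} = 1$ ($N{\left(k,d \right)} = 3 - 2 \cdot 1 = 3 - 2 = 1$)
$M{\left(D,x \right)} = -2$ ($M{\left(D,x \right)} = -2 + 0 = -2$)
$X{\left(L \right)} = 1 - L$
$l = -891$ ($l = \left(1 - -2\right) \left(-243 - 54\right) = \left(1 + 2\right) \left(-297\right) = 3 \left(-297\right) = -891$)
$\sqrt{1468831 + l} - 399683 = \sqrt{1468831 - 891} - 399683 = \sqrt{1467940} - 399683 = 2 \sqrt{366985} - 399683 = -399683 + 2 \sqrt{366985}$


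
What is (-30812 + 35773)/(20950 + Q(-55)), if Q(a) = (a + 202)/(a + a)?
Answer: 545710/2304353 ≈ 0.23682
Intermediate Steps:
Q(a) = (202 + a)/(2*a) (Q(a) = (202 + a)/((2*a)) = (202 + a)*(1/(2*a)) = (202 + a)/(2*a))
(-30812 + 35773)/(20950 + Q(-55)) = (-30812 + 35773)/(20950 + (½)*(202 - 55)/(-55)) = 4961/(20950 + (½)*(-1/55)*147) = 4961/(20950 - 147/110) = 4961/(2304353/110) = 4961*(110/2304353) = 545710/2304353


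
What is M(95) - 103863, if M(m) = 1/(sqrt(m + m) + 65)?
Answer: -83817428/807 - sqrt(190)/4035 ≈ -1.0386e+5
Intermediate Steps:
M(m) = 1/(65 + sqrt(2)*sqrt(m)) (M(m) = 1/(sqrt(2*m) + 65) = 1/(sqrt(2)*sqrt(m) + 65) = 1/(65 + sqrt(2)*sqrt(m)))
M(95) - 103863 = 1/(65 + sqrt(2)*sqrt(95)) - 103863 = 1/(65 + sqrt(190)) - 103863 = -103863 + 1/(65 + sqrt(190))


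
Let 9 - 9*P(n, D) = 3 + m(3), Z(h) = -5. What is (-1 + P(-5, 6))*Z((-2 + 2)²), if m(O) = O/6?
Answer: 35/18 ≈ 1.9444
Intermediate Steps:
m(O) = O/6 (m(O) = O*(⅙) = O/6)
P(n, D) = 11/18 (P(n, D) = 1 - (3 + (⅙)*3)/9 = 1 - (3 + ½)/9 = 1 - ⅑*7/2 = 1 - 7/18 = 11/18)
(-1 + P(-5, 6))*Z((-2 + 2)²) = (-1 + 11/18)*(-5) = -7/18*(-5) = 35/18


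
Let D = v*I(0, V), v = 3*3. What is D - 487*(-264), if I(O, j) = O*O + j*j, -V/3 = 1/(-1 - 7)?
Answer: 8228433/64 ≈ 1.2857e+5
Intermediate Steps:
V = 3/8 (V = -3/(-1 - 7) = -3/(-8) = -3*(-⅛) = 3/8 ≈ 0.37500)
v = 9
I(O, j) = O² + j²
D = 81/64 (D = 9*(0² + (3/8)²) = 9*(0 + 9/64) = 9*(9/64) = 81/64 ≈ 1.2656)
D - 487*(-264) = 81/64 - 487*(-264) = 81/64 + 128568 = 8228433/64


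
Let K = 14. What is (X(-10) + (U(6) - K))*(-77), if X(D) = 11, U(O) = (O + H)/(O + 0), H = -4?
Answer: 616/3 ≈ 205.33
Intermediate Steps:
U(O) = (-4 + O)/O (U(O) = (O - 4)/(O + 0) = (-4 + O)/O)
(X(-10) + (U(6) - K))*(-77) = (11 + ((-4 + 6)/6 - 1*14))*(-77) = (11 + ((⅙)*2 - 14))*(-77) = (11 + (⅓ - 14))*(-77) = (11 - 41/3)*(-77) = -8/3*(-77) = 616/3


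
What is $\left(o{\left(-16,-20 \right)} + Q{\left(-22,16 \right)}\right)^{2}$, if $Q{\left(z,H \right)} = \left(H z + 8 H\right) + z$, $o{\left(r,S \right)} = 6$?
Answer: $57600$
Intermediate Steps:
$Q{\left(z,H \right)} = z + 8 H + H z$ ($Q{\left(z,H \right)} = \left(8 H + H z\right) + z = z + 8 H + H z$)
$\left(o{\left(-16,-20 \right)} + Q{\left(-22,16 \right)}\right)^{2} = \left(6 + \left(-22 + 8 \cdot 16 + 16 \left(-22\right)\right)\right)^{2} = \left(6 - 246\right)^{2} = \left(-240\right)^{2} = 57600$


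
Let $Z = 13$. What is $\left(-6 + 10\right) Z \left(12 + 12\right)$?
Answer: $1248$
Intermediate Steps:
$\left(-6 + 10\right) Z \left(12 + 12\right) = \left(-6 + 10\right) 13 \left(12 + 12\right) = 4 \cdot 13 \cdot 24 = 52 \cdot 24 = 1248$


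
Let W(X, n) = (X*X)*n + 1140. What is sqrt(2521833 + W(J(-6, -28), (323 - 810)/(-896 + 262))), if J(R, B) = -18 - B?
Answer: sqrt(253538752747)/317 ≈ 1588.4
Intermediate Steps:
W(X, n) = 1140 + n*X**2 (W(X, n) = X**2*n + 1140 = n*X**2 + 1140 = 1140 + n*X**2)
sqrt(2521833 + W(J(-6, -28), (323 - 810)/(-896 + 262))) = sqrt(2521833 + (1140 + ((323 - 810)/(-896 + 262))*(-18 - 1*(-28))**2)) = sqrt(2521833 + (1140 + (-487/(-634))*(-18 + 28)**2)) = sqrt(2521833 + (1140 - 487*(-1/634)*10**2)) = sqrt(2521833 + (1140 + (487/634)*100)) = sqrt(2521833 + (1140 + 24350/317)) = sqrt(2521833 + 385730/317) = sqrt(799806791/317) = sqrt(253538752747)/317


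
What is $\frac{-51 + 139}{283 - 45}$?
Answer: $\frac{44}{119} \approx 0.36975$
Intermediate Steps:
$\frac{-51 + 139}{283 - 45} = \frac{88}{238} = 88 \cdot \frac{1}{238} = \frac{44}{119}$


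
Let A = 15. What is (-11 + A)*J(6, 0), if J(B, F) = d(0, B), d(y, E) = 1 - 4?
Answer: -12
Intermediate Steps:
d(y, E) = -3
J(B, F) = -3
(-11 + A)*J(6, 0) = (-11 + 15)*(-3) = 4*(-3) = -12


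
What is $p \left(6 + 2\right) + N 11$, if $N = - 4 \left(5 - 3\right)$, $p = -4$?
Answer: $-120$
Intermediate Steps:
$N = -8$ ($N = \left(-4\right) 2 = -8$)
$p \left(6 + 2\right) + N 11 = - 4 \left(6 + 2\right) - 88 = \left(-4\right) 8 - 88 = -32 - 88 = -120$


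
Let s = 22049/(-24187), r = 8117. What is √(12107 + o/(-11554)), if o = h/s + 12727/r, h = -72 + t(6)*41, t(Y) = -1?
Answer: 2*√3235562425413038428341885098/1033919701541 ≈ 110.03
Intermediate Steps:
s = -22049/24187 (s = 22049*(-1/24187) = -22049/24187 ≈ -0.91161)
h = -113 (h = -72 - 1*41 = -72 - 41 = -113)
o = 22465441950/178971733 (o = -113/(-22049/24187) + 12727/8117 = -113*(-24187/22049) + 12727*(1/8117) = 2733131/22049 + 12727/8117 = 22465441950/178971733 ≈ 125.53)
√(12107 + o/(-11554)) = √(12107 + (22465441950/178971733)/(-11554)) = √(12107 + (22465441950/178971733)*(-1/11554)) = √(12107 - 11232720975/1033919701541) = √(12517654593835912/1033919701541) = 2*√3235562425413038428341885098/1033919701541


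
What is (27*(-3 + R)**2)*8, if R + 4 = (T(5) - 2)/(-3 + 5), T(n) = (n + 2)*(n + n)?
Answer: 157464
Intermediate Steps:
T(n) = 2*n*(2 + n) (T(n) = (2 + n)*(2*n) = 2*n*(2 + n))
R = 30 (R = -4 + (2*5*(2 + 5) - 2)/(-3 + 5) = -4 + (2*5*7 - 2)/2 = -4 + (70 - 2)*(1/2) = -4 + 68*(1/2) = -4 + 34 = 30)
(27*(-3 + R)**2)*8 = (27*(-3 + 30)**2)*8 = (27*27**2)*8 = (27*729)*8 = 19683*8 = 157464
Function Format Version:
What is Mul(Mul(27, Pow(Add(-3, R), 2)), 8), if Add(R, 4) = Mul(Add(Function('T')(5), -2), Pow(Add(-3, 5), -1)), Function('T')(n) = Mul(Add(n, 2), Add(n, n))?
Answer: 157464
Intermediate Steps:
Function('T')(n) = Mul(2, n, Add(2, n)) (Function('T')(n) = Mul(Add(2, n), Mul(2, n)) = Mul(2, n, Add(2, n)))
R = 30 (R = Add(-4, Mul(Add(Mul(2, 5, Add(2, 5)), -2), Pow(Add(-3, 5), -1))) = Add(-4, Mul(Add(Mul(2, 5, 7), -2), Pow(2, -1))) = Add(-4, Mul(Add(70, -2), Rational(1, 2))) = Add(-4, Mul(68, Rational(1, 2))) = Add(-4, 34) = 30)
Mul(Mul(27, Pow(Add(-3, R), 2)), 8) = Mul(Mul(27, Pow(Add(-3, 30), 2)), 8) = Mul(Mul(27, Pow(27, 2)), 8) = Mul(Mul(27, 729), 8) = Mul(19683, 8) = 157464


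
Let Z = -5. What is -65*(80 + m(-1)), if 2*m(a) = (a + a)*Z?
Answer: -5525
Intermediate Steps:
m(a) = -5*a (m(a) = ((a + a)*(-5))/2 = ((2*a)*(-5))/2 = (-10*a)/2 = -5*a)
-65*(80 + m(-1)) = -65*(80 - 5*(-1)) = -65*(80 + 5) = -65*85 = -5525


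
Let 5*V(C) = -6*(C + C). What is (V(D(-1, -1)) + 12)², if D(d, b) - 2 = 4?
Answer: 144/25 ≈ 5.7600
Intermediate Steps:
D(d, b) = 6 (D(d, b) = 2 + 4 = 6)
V(C) = -12*C/5 (V(C) = (-6*(C + C))/5 = (-12*C)/5 = -12*C/5)
(V(D(-1, -1)) + 12)² = (-12/5*6 + 12)² = (-72/5 + 12)² = (-12/5)² = 144/25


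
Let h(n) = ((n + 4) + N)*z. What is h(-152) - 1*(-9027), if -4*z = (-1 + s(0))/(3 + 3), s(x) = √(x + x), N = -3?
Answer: 216497/24 ≈ 9020.7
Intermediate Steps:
s(x) = √2*√x (s(x) = √(2*x) = √2*√x)
z = 1/24 (z = -(-1 + √2*√0)/(4*(3 + 3)) = -(-1 + √2*0)/(4*6) = -(-1 + 0)/(4*6) = -(-1)/(4*6) = -¼*(-⅙) = 1/24 ≈ 0.041667)
h(n) = 1/24 + n/24 (h(n) = ((n + 4) - 3)*(1/24) = ((4 + n) - 3)*(1/24) = (1 + n)*(1/24) = 1/24 + n/24)
h(-152) - 1*(-9027) = (1/24 + (1/24)*(-152)) - 1*(-9027) = (1/24 - 19/3) + 9027 = -151/24 + 9027 = 216497/24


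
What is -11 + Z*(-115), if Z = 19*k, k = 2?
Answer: -4381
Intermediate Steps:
Z = 38 (Z = 19*2 = 38)
-11 + Z*(-115) = -11 + 38*(-115) = -11 - 4370 = -4381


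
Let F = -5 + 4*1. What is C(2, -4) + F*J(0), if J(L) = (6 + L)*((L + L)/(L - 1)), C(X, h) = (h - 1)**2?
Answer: 25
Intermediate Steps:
C(X, h) = (-1 + h)**2
F = -1 (F = -5 + 4 = -1)
J(L) = 2*L*(6 + L)/(-1 + L) (J(L) = (6 + L)*((2*L)/(-1 + L)) = (6 + L)*(2*L/(-1 + L)) = 2*L*(6 + L)/(-1 + L))
C(2, -4) + F*J(0) = (-1 - 4)**2 - 2*0*(6 + 0)/(-1 + 0) = (-5)**2 - 2*0*6/(-1) = 25 - 2*0*(-1)*6 = 25 - 1*0 = 25 + 0 = 25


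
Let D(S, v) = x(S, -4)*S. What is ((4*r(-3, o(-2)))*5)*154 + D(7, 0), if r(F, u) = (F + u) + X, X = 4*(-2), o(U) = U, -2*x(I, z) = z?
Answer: -40026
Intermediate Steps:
x(I, z) = -z/2
X = -8
r(F, u) = -8 + F + u (r(F, u) = (F + u) - 8 = -8 + F + u)
D(S, v) = 2*S (D(S, v) = (-1/2*(-4))*S = 2*S)
((4*r(-3, o(-2)))*5)*154 + D(7, 0) = ((4*(-8 - 3 - 2))*5)*154 + 2*7 = ((4*(-13))*5)*154 + 14 = -52*5*154 + 14 = -260*154 + 14 = -40040 + 14 = -40026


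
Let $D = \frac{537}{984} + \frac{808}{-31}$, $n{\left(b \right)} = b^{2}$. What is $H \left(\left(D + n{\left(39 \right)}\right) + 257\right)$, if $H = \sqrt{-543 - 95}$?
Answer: $\frac{17819229 i \sqrt{638}}{10168} \approx 44265.0 i$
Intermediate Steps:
$D = - \frac{259475}{10168}$ ($D = 537 \cdot \frac{1}{984} + 808 \left(- \frac{1}{31}\right) = \frac{179}{328} - \frac{808}{31} = - \frac{259475}{10168} \approx -25.519$)
$H = i \sqrt{638}$ ($H = \sqrt{-638} = i \sqrt{638} \approx 25.259 i$)
$H \left(\left(D + n{\left(39 \right)}\right) + 257\right) = i \sqrt{638} \left(\left(- \frac{259475}{10168} + 39^{2}\right) + 257\right) = i \sqrt{638} \left(\left(- \frac{259475}{10168} + 1521\right) + 257\right) = i \sqrt{638} \left(\frac{15206053}{10168} + 257\right) = i \sqrt{638} \cdot \frac{17819229}{10168} = \frac{17819229 i \sqrt{638}}{10168}$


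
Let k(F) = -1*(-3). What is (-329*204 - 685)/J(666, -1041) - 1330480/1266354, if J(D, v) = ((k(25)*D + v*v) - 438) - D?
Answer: -254810902259/228909314925 ≈ -1.1132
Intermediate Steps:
k(F) = 3
J(D, v) = -438 + v² + 2*D (J(D, v) = ((3*D + v*v) - 438) - D = ((3*D + v²) - 438) - D = ((v² + 3*D) - 438) - D = (-438 + v² + 3*D) - D = -438 + v² + 2*D)
(-329*204 - 685)/J(666, -1041) - 1330480/1266354 = (-329*204 - 685)/(-438 + (-1041)² + 2*666) - 1330480/1266354 = (-67116 - 685)/(-438 + 1083681 + 1332) - 1330480*1/1266354 = -67801/1084575 - 665240/633177 = -254810902259/228909314925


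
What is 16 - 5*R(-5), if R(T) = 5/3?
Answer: 23/3 ≈ 7.6667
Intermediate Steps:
R(T) = 5/3 (R(T) = 5*(1/3) = 5/3)
16 - 5*R(-5) = 16 - 5*5/3 = 16 - 25/3 = 23/3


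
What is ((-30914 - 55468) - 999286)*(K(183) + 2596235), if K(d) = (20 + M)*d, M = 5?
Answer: -2823616191080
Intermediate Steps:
K(d) = 25*d (K(d) = (20 + 5)*d = 25*d)
((-30914 - 55468) - 999286)*(K(183) + 2596235) = ((-30914 - 55468) - 999286)*(25*183 + 2596235) = (-86382 - 999286)*(4575 + 2596235) = -1085668*2600810 = -2823616191080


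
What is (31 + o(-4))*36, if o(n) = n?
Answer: 972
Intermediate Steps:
(31 + o(-4))*36 = (31 - 4)*36 = 27*36 = 972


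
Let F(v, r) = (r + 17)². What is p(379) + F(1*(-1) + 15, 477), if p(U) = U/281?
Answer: 68574495/281 ≈ 2.4404e+5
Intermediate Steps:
p(U) = U/281 (p(U) = U*(1/281) = U/281)
F(v, r) = (17 + r)²
p(379) + F(1*(-1) + 15, 477) = (1/281)*379 + (17 + 477)² = 379/281 + 494² = 379/281 + 244036 = 68574495/281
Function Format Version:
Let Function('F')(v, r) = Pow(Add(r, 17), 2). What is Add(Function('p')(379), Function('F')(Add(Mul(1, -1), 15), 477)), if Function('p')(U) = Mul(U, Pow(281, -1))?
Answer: Rational(68574495, 281) ≈ 2.4404e+5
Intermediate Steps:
Function('p')(U) = Mul(Rational(1, 281), U) (Function('p')(U) = Mul(U, Rational(1, 281)) = Mul(Rational(1, 281), U))
Function('F')(v, r) = Pow(Add(17, r), 2)
Add(Function('p')(379), Function('F')(Add(Mul(1, -1), 15), 477)) = Add(Mul(Rational(1, 281), 379), Pow(Add(17, 477), 2)) = Add(Rational(379, 281), Pow(494, 2)) = Add(Rational(379, 281), 244036) = Rational(68574495, 281)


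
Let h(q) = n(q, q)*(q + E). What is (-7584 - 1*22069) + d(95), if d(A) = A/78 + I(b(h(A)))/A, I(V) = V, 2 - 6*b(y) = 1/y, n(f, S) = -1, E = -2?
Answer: -10216965067/344565 ≈ -29652.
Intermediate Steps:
h(q) = 2 - q (h(q) = -(q - 2) = -(-2 + q) = 2 - q)
b(y) = 1/3 - 1/(6*y)
d(A) = A/78 + (3 - 2*A)/(6*A*(2 - A)) (d(A) = A/78 + ((-1 + 2*(2 - A))/(6*(2 - A)))/A = A*(1/78) + ((-1 + (4 - 2*A))/(6*(2 - A)))/A = A/78 + ((3 - 2*A)/(6*(2 - A)))/A = A/78 + (3 - 2*A)/(6*A*(2 - A)))
(-7584 - 1*22069) + d(95) = (-7584 - 1*22069) + (1/78)*(39 - 26*95 + 95**2*(2 - 1*95))/(95*(2 - 1*95)) = (-7584 - 22069) + (1/78)*(1/95)*(39 - 2470 + 9025*(2 - 95))/(2 - 95) = -29653 + (1/78)*(1/95)*(39 - 2470 + 9025*(-93))/(-93) = -29653 + (1/78)*(1/95)*(-1/93)*(39 - 2470 - 839325) = -29653 + (1/78)*(1/95)*(-1/93)*(-841756) = -29653 + 420878/344565 = -10216965067/344565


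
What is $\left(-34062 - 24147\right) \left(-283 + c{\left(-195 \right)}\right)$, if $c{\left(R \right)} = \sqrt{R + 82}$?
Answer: $16473147 - 58209 i \sqrt{113} \approx 1.6473 \cdot 10^{7} - 6.1877 \cdot 10^{5} i$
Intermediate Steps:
$c{\left(R \right)} = \sqrt{82 + R}$
$\left(-34062 - 24147\right) \left(-283 + c{\left(-195 \right)}\right) = \left(-34062 - 24147\right) \left(-283 + \sqrt{82 - 195}\right) = - 58209 \left(-283 + \sqrt{-113}\right) = - 58209 \left(-283 + i \sqrt{113}\right) = 16473147 - 58209 i \sqrt{113}$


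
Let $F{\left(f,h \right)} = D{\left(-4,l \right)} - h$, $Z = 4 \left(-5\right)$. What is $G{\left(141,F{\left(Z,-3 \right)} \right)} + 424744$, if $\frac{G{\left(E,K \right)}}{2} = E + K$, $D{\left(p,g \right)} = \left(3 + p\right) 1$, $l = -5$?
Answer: $425030$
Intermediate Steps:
$Z = -20$
$D{\left(p,g \right)} = 3 + p$
$F{\left(f,h \right)} = -1 - h$ ($F{\left(f,h \right)} = \left(3 - 4\right) - h = -1 - h$)
$G{\left(E,K \right)} = 2 E + 2 K$ ($G{\left(E,K \right)} = 2 \left(E + K\right) = 2 E + 2 K$)
$G{\left(141,F{\left(Z,-3 \right)} \right)} + 424744 = \left(2 \cdot 141 + 2 \left(-1 - -3\right)\right) + 424744 = \left(282 + 2 \left(-1 + 3\right)\right) + 424744 = \left(282 + 2 \cdot 2\right) + 424744 = \left(282 + 4\right) + 424744 = 286 + 424744 = 425030$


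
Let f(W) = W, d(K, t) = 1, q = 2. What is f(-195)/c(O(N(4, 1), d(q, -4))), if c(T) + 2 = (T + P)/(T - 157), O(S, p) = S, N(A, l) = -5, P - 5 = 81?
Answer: 78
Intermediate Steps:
P = 86 (P = 5 + 81 = 86)
c(T) = -2 + (86 + T)/(-157 + T) (c(T) = -2 + (T + 86)/(T - 157) = -2 + (86 + T)/(-157 + T))
f(-195)/c(O(N(4, 1), d(q, -4))) = -195*(-157 - 5)/(400 - 1*(-5)) = -195*(-162/(400 + 5)) = -195/((-1/162*405)) = -195/(-5/2) = -195*(-2/5) = 78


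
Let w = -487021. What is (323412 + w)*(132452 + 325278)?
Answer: -74888747570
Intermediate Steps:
(323412 + w)*(132452 + 325278) = (323412 - 487021)*(132452 + 325278) = -163609*457730 = -74888747570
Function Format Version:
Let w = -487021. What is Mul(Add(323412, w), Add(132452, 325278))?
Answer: -74888747570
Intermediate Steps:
Mul(Add(323412, w), Add(132452, 325278)) = Mul(Add(323412, -487021), Add(132452, 325278)) = Mul(-163609, 457730) = -74888747570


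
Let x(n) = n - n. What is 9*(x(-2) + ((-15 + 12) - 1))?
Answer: -36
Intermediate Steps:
x(n) = 0
9*(x(-2) + ((-15 + 12) - 1)) = 9*(0 + ((-15 + 12) - 1)) = 9*(0 + (-3 - 1)) = 9*(0 - 4) = 9*(-4) = -36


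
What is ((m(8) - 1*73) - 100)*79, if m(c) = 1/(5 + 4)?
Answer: -122924/9 ≈ -13658.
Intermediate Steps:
m(c) = ⅑ (m(c) = 1/9 = ⅑)
((m(8) - 1*73) - 100)*79 = ((⅑ - 1*73) - 100)*79 = ((⅑ - 73) - 100)*79 = (-656/9 - 100)*79 = -1556/9*79 = -122924/9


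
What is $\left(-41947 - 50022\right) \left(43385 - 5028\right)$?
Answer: $-3527654933$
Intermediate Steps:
$\left(-41947 - 50022\right) \left(43385 - 5028\right) = \left(-91969\right) 38357 = -3527654933$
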